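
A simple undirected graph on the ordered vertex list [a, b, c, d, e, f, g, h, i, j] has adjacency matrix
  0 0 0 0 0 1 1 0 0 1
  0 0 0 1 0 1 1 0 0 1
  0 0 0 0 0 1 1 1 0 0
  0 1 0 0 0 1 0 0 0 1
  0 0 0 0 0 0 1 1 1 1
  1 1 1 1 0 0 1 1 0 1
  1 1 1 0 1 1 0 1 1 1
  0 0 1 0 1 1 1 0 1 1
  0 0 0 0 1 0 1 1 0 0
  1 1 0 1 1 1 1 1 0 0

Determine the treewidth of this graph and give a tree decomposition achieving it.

Treewidth 3.
One such decomposition:
Bags: B1 = {e, g, h, j}  B2 = {f, g, h, j}  B3 = {c, f, g, h}  B4 = {b, f, g, j}  B5 = {e, g, h, i}  B6 = {a, f, g, j}  B7 = {b, d, f, j}
Tree: B1–B2, B2–B3, B2–B4, B1–B5, B2–B6, B4–B7

Each bag holds 4 vertices, so the decomposition has width 3, which upper-bounds the treewidth. Conversely, {b, d, f, j} is a clique of size 4, and the vertices of any clique must share a bag in every tree decomposition; so some bag has ≥ 4 vertices and tw(G) ≥ 3. Combining the bounds, tw(G) = 3.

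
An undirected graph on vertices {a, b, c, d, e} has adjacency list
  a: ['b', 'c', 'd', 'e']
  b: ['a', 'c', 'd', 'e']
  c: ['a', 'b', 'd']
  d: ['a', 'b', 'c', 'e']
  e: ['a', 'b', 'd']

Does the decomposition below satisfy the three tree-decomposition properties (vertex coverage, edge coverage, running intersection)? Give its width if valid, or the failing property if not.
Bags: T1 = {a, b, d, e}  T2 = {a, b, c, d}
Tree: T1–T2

Yes; width 3.

Vertex coverage: the bags together contain {a, b, c, d, e}, the full vertex set. Edge coverage: each edge of G has both endpoints in at least one bag. Running intersection: for every vertex, the bags containing it form a connected subtree. All three properties hold, so this is a valid tree decomposition of width max|bag| − 1 = 3, and hence tw(G) ≤ 3.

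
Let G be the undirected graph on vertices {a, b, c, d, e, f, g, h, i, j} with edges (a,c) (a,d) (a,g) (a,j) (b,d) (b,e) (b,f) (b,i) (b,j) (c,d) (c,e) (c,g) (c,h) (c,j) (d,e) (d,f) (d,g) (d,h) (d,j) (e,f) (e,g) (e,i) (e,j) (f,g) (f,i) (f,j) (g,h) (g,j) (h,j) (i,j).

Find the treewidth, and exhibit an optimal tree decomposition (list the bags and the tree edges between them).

Every bag has size at most 5, so the width is 5 − 1 = 4 and tw(G) ≤ 4. For the lower bound, the 5 vertices {c, d, e, g, j} are pairwise adjacent, and any tree decomposition puts a clique entirely inside one bag — forcing width ≥ 4. Hence tw(G) = 4 exactly.

Treewidth 4.
One optimal decomposition is:
Bags: B1 = {b, d, e, f, j}  B2 = {d, e, f, g, j}  B3 = {c, d, e, g, j}  B4 = {a, c, d, g, j}  B5 = {b, e, f, i, j}  B6 = {c, d, g, h, j}
Tree: B1–B2, B2–B3, B3–B4, B1–B5, B4–B6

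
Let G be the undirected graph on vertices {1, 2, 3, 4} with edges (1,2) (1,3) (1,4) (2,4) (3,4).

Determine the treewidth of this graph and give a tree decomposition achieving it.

Treewidth 2.
One optimal decomposition is:
Bags: B1 = {1, 3, 4}  B2 = {1, 2, 4}
Tree: B1–B2

Each bag holds 3 vertices, so the decomposition has width 2, which upper-bounds the treewidth. Conversely, {1, 2, 4} is a clique of size 3, and the vertices of any clique must share a bag in every tree decomposition; so some bag has ≥ 3 vertices and tw(G) ≥ 2. Combining the bounds, tw(G) = 2.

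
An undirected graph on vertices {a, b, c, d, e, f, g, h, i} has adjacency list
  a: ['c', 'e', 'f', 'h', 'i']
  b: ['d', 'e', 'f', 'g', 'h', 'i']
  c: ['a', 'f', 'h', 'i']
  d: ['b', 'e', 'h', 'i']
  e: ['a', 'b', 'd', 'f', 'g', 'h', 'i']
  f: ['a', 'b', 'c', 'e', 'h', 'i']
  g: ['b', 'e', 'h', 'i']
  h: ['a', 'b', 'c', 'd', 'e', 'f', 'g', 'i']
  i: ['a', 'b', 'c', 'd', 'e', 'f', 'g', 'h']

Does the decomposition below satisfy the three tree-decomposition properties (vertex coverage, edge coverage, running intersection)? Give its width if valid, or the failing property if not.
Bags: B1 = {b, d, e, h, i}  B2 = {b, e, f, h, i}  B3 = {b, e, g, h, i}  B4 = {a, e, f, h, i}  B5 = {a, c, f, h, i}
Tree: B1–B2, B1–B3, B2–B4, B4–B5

Yes; width 4.

Every vertex of G appears in some bag (union = {a, b, c, d, e, f, g, h, i}); every edge is covered by a bag; and for each vertex v the set of bags containing v is connected in the bag tree. The decomposition is therefore valid. The largest bag has 5 vertices, so the width is 4.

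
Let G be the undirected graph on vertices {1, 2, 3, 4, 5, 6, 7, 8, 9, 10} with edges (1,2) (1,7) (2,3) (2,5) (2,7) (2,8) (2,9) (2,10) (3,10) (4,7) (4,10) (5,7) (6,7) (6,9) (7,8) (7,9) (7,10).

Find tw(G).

2

A width-2 tree decomposition is:
Bags: B1 = {2, 7, 10}  B2 = {2, 7, 9}  B3 = {1, 2, 7}  B4 = {2, 3, 10}  B5 = {6, 7, 9}  B6 = {4, 7, 10}  B7 = {2, 5, 7}  B8 = {2, 7, 8}
Tree: B1–B2, B2–B3, B1–B4, B2–B5, B1–B6, B2–B7, B7–B8
Every bag has size at most 3, so the width is 3 − 1 = 2 and tw(G) ≤ 2. For the lower bound, the 3 vertices {2, 3, 10} are pairwise adjacent, and any tree decomposition puts a clique entirely inside one bag — forcing width ≥ 2. Hence tw(G) = 2 exactly.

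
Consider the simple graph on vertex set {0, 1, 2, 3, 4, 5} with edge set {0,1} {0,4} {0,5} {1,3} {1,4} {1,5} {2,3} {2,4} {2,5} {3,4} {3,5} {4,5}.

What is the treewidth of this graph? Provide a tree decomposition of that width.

The largest bag has 4 vertices, giving width 3; this decomposition certifies tw(G) ≤ 3. On the other hand G contains the 4-clique {0, 1, 4, 5}. A clique must lie in a single bag of any decomposition, so no decomposition can have width below 3. Combining the bounds, tw(G) = 3.

Treewidth 3.
One such decomposition:
Bags: B1 = {1, 3, 4, 5}  B2 = {0, 1, 4, 5}  B3 = {2, 3, 4, 5}
Tree: B1–B2, B1–B3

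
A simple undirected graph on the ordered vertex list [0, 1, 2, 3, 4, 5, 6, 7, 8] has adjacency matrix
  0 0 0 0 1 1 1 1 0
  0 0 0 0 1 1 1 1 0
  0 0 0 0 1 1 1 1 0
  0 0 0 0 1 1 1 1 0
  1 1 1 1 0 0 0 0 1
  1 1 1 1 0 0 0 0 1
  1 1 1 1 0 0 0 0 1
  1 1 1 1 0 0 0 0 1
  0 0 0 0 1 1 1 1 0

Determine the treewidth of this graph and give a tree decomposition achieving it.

Each bag holds 5 vertices, so the decomposition has width 4, which upper-bounds the treewidth. For the lower bound: the 5 vertex sets {0,5}, {3,6}, {2,4}, {7}, {1} are disjoint, each induces a connected subgraph, and every pair is joined by at least one edge of G. Contracting each set to a single vertex therefore yields K_{5} as a minor, and since treewidth is minor-monotone, tw(G) ≥ tw(K_{5}) = 4. Hence tw(G) = 4 exactly.

Treewidth 4.
One such decomposition:
Bags: B1 = {0, 4, 5, 6, 7}  B2 = {3, 4, 5, 6, 7}  B3 = {2, 4, 5, 6, 7}  B4 = {1, 4, 5, 6, 7}  B5 = {4, 5, 6, 7, 8}
Tree: B1–B2, B2–B3, B3–B4, B4–B5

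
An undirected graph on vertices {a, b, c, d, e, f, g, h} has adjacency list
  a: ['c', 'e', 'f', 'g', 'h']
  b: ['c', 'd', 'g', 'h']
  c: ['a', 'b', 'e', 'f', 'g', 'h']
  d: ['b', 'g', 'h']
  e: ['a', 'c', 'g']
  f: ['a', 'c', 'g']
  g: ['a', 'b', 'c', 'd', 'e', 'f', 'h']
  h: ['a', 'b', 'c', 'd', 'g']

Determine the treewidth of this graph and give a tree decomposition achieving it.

Each bag holds 4 vertices, so the decomposition has width 3, which upper-bounds the treewidth. Conversely, {b, d, g, h} is a clique of size 4, and the vertices of any clique must share a bag in every tree decomposition; so some bag has ≥ 4 vertices and tw(G) ≥ 3. The upper and lower bounds meet at 3, so that is the treewidth.

Treewidth 3.
One such decomposition:
Bags: B1 = {a, c, g, h}  B2 = {a, c, f, g}  B3 = {a, c, e, g}  B4 = {b, c, g, h}  B5 = {b, d, g, h}
Tree: B1–B2, B2–B3, B1–B4, B4–B5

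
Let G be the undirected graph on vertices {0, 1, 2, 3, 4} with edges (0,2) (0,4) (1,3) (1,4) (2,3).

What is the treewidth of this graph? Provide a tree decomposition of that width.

The largest bag has 3 vertices, giving width 2; this decomposition certifies tw(G) ≤ 2. For the lower bound, G contains the cycle 0–2–3–1–4–0, so G is not a forest; only forests have treewidth ≤ 1, hence tw(G) ≥ 2. Hence tw(G) = 2 exactly.

Treewidth 2.
One such decomposition:
Bags: B1 = {0, 2, 3}  B2 = {0, 1, 3}  B3 = {0, 1, 4}
Tree: B1–B2, B2–B3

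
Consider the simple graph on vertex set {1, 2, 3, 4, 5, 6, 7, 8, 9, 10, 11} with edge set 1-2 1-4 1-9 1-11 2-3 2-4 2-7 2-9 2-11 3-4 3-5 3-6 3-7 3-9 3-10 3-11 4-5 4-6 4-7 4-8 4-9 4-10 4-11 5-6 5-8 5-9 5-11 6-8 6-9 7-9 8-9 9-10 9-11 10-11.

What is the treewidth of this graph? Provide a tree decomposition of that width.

Treewidth 4.
Bags: B1 = {3, 4, 5, 6, 9}  B2 = {3, 4, 5, 9, 11}  B3 = {3, 4, 9, 10, 11}  B4 = {2, 3, 4, 9, 11}  B5 = {4, 5, 6, 8, 9}  B6 = {1, 2, 4, 9, 11}  B7 = {2, 3, 4, 7, 9}
Tree: B1–B2, B2–B3, B2–B4, B1–B5, B4–B6, B4–B7

The largest bag has 5 vertices, giving width 4; this decomposition certifies tw(G) ≤ 4. Conversely, {4, 5, 6, 8, 9} is a clique of size 5, and the vertices of any clique must share a bag in every tree decomposition; so some bag has ≥ 5 vertices and tw(G) ≥ 4. Hence tw(G) = 4 exactly.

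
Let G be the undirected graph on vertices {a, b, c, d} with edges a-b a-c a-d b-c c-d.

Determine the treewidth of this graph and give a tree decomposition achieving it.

Treewidth 2.
Bags: B1 = {a, c, d}  B2 = {a, b, c}
Tree: B1–B2

The largest bag has 3 vertices, giving width 2; this decomposition certifies tw(G) ≤ 2. Conversely, {a, c, d} is a clique of size 3, and the vertices of any clique must share a bag in every tree decomposition; so some bag has ≥ 3 vertices and tw(G) ≥ 2. Combining the bounds, tw(G) = 2.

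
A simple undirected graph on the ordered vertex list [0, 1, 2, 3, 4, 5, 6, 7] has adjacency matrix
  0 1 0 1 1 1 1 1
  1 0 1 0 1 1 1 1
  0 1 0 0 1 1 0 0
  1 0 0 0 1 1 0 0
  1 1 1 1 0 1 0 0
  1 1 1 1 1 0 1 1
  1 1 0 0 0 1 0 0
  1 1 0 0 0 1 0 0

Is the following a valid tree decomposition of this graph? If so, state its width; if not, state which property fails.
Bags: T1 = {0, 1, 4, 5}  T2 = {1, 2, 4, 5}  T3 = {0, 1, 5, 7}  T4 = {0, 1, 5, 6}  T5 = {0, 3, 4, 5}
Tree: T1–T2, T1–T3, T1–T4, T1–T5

Yes; width 3.

Every vertex of G appears in some bag (union = {0, 1, 2, 3, 4, 5, 6, 7}); every edge is covered by a bag; and for each vertex v the set of bags containing v is connected in the bag tree. The decomposition is therefore valid. The largest bag has 4 vertices, so the width is 3.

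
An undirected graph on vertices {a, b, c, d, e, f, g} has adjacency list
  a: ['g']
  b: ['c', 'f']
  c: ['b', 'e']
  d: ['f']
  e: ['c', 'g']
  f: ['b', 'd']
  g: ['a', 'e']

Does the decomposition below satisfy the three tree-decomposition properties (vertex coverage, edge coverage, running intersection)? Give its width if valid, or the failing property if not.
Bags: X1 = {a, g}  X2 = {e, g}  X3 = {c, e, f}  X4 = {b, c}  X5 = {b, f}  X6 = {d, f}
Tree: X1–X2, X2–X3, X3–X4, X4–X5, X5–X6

A tree decomposition must satisfy three properties: every vertex lies in some bag; for every edge, both endpoints lie together in some bag; and for every vertex, the bags containing it form a connected subtree. Here bags containing vertex f are not connected in the tree, so the decomposition is invalid.

No — bags containing vertex f are not connected in the tree.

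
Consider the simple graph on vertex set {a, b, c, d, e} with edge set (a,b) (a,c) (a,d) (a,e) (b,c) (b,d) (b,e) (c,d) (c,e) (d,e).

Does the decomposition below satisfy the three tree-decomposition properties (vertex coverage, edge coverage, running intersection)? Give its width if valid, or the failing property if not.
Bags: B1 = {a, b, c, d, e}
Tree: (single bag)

Vertex coverage: the bags together contain {a, b, c, d, e}, the full vertex set. Edge coverage: each edge of G has both endpoints in at least one bag. Running intersection: for every vertex, the bags containing it form a connected subtree. All three properties hold, so this is a valid tree decomposition of width max|bag| − 1 = 4, and hence tw(G) ≤ 4.

Yes; width 4.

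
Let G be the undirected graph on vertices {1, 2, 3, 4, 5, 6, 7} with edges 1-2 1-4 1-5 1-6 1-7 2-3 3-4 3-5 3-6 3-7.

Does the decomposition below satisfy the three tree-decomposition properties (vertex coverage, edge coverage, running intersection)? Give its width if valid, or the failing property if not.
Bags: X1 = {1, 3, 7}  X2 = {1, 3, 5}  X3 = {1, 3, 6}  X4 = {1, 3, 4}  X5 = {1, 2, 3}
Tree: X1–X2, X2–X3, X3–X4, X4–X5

Checking the three conditions: (i) the bags cover all of {1, 2, 3, 4, 5, 6, 7}; (ii) for each edge, some bag contains both endpoints; (iii) the bags containing any fixed vertex form a subtree. All hold, so the decomposition is valid with width 3 − 1 = 2.

Yes; width 2.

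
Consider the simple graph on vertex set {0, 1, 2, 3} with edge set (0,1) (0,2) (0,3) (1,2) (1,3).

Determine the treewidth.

A width-2 tree decomposition is:
Bags: B1 = {0, 1, 3}  B2 = {0, 1, 2}
Tree: B1–B2
Every bag has size at most 3, so the width is 3 − 1 = 2 and tw(G) ≤ 2. On the other hand G contains the 3-clique {0, 1, 2}. A clique must lie in a single bag of any decomposition, so no decomposition can have width below 2. Combining the bounds, tw(G) = 2.

2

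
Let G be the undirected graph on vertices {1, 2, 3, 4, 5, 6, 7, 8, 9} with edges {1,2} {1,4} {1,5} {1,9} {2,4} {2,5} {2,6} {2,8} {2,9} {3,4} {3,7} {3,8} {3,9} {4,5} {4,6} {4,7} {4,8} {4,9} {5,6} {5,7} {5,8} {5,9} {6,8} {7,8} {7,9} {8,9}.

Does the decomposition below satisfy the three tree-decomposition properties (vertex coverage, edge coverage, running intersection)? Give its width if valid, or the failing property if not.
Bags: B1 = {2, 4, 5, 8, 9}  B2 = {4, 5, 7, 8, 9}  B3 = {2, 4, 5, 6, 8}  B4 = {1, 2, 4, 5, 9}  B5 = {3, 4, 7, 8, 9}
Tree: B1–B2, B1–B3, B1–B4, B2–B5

Yes; width 4.

Every vertex of G appears in some bag (union = {1, 2, 3, 4, 5, 6, 7, 8, 9}); every edge is covered by a bag; and for each vertex v the set of bags containing v is connected in the bag tree. The decomposition is therefore valid. The largest bag has 5 vertices, so the width is 4.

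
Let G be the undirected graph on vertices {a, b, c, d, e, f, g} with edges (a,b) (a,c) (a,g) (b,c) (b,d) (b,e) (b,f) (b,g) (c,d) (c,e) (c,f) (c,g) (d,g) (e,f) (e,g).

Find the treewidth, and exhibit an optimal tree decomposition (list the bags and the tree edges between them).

Each bag holds 4 vertices, so the decomposition has width 3, which upper-bounds the treewidth. Conversely, {b, c, d, g} is a clique of size 4, and the vertices of any clique must share a bag in every tree decomposition; so some bag has ≥ 4 vertices and tw(G) ≥ 3. The upper and lower bounds meet at 3, so that is the treewidth.

Treewidth 3.
Bags: B1 = {b, c, d, g}  B2 = {b, c, e, g}  B3 = {a, b, c, g}  B4 = {b, c, e, f}
Tree: B1–B2, B1–B3, B2–B4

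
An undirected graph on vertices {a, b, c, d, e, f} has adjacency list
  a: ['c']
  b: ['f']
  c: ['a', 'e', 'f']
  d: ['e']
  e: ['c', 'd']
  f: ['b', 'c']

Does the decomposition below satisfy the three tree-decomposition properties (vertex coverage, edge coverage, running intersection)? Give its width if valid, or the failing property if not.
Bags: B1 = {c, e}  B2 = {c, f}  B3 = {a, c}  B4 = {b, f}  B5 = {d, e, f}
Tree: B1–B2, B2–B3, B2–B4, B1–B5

A tree decomposition must satisfy three properties: every vertex lies in some bag; for every edge, both endpoints lie together in some bag; and for every vertex, the bags containing it form a connected subtree. Here bags containing vertex f are not connected in the tree, so the decomposition is invalid.

No — bags containing vertex f are not connected in the tree.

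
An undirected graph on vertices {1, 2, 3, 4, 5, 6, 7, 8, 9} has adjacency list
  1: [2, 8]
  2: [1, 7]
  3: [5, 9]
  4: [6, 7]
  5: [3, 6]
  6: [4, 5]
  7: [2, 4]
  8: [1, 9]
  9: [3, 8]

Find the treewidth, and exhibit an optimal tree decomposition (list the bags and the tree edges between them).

Treewidth 2.
One such decomposition:
Bags: B1 = {3, 8, 9}  B2 = {3, 5, 8}  B3 = {5, 6, 8}  B4 = {4, 6, 8}  B5 = {4, 7, 8}  B6 = {2, 7, 8}  B7 = {1, 2, 8}
Tree: B1–B2, B2–B3, B3–B4, B4–B5, B5–B6, B6–B7

Each bag holds 3 vertices, so the decomposition has width 2, which upper-bounds the treewidth. For the lower bound, G contains the cycle 8–9–3–5–6–4–7–2–1–8, so G is not a forest; only forests have treewidth ≤ 1, hence tw(G) ≥ 2. The upper and lower bounds meet at 2, so that is the treewidth.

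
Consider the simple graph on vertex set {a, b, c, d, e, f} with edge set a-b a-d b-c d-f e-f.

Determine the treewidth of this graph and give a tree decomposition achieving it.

Treewidth 1.
One optimal decomposition is:
Bags: B1 = {b, c}  B2 = {a, b}  B3 = {a, d}  B4 = {d, f}  B5 = {e, f}
Tree: B1–B2, B2–B3, B3–B4, B4–B5

Each bag holds 2 vertices, so the decomposition has width 1, which upper-bounds the treewidth. Any graph with an edge has treewidth ≥ 1, and G has the edge c–b. The upper and lower bounds meet at 1, so that is the treewidth.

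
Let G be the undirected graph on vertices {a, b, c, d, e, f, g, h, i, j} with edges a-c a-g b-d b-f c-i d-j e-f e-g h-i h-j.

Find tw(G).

A width-2 tree decomposition is:
Bags: B1 = {b, d, f}  B2 = {d, e, f}  B3 = {d, e, g}  B4 = {a, d, g}  B5 = {a, c, d}  B6 = {c, d, i}  B7 = {d, h, i}  B8 = {d, h, j}
Tree: B1–B2, B2–B3, B3–B4, B4–B5, B5–B6, B6–B7, B7–B8
Every bag has size at most 3, so the width is 3 − 1 = 2 and tw(G) ≤ 2. Since d–b–f–e–g–a–c–i–h–j–d is a cycle in G, G is not acyclic. Forests are exactly the graphs of treewidth ≤ 1, so tw(G) ≥ 2. Therefore the treewidth is 2.

2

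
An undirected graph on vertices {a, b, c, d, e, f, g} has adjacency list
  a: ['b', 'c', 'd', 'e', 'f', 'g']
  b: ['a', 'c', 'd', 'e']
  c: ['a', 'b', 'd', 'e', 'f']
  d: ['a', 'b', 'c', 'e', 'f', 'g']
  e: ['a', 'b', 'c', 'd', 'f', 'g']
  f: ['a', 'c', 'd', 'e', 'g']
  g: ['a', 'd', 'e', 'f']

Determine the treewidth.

A width-4 tree decomposition is:
Bags: B1 = {a, c, d, e, f}  B2 = {a, d, e, f, g}  B3 = {a, b, c, d, e}
Tree: B1–B2, B1–B3
Each bag holds 5 vertices, so the decomposition has width 4, which upper-bounds the treewidth. Conversely, {a, d, e, f, g} is a clique of size 5, and the vertices of any clique must share a bag in every tree decomposition; so some bag has ≥ 5 vertices and tw(G) ≥ 4. The upper and lower bounds meet at 4, so that is the treewidth.

4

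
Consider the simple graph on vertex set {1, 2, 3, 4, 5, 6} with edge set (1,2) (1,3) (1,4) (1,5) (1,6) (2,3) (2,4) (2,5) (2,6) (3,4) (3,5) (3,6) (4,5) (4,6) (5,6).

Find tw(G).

5

A width-5 tree decomposition is:
Bags: B1 = {1, 2, 3, 4, 5, 6}
Tree: (single bag)
With just one bag of size 6, the width is 6 − 1 = 5, so tw(G) ≤ 5. On the other hand G contains the 6-clique {1, 2, 3, 4, 5, 6}. A clique must lie in a single bag of any decomposition, so no decomposition can have width below 5. Therefore the treewidth is 5.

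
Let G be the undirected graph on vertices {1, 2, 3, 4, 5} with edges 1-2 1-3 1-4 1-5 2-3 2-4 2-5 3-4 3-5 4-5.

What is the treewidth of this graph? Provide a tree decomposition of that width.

Treewidth 4.
Bags: B1 = {1, 2, 3, 4, 5}
Tree: (single bag)

A single bag containing all 5 vertices is trivially a valid decomposition of width 4. For the lower bound, the 5 vertices {1, 2, 3, 4, 5} are pairwise adjacent, and any tree decomposition puts a clique entirely inside one bag — forcing width ≥ 4. Combining the bounds, tw(G) = 4.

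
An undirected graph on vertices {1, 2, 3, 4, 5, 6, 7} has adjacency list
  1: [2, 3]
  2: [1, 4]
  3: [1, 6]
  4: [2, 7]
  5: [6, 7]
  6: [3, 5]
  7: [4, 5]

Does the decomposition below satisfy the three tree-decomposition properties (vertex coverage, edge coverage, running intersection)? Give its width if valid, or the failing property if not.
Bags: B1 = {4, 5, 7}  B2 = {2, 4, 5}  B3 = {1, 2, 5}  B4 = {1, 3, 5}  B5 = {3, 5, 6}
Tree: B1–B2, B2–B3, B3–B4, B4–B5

Vertex coverage: the bags together contain {1, 2, 3, 4, 5, 6, 7}, the full vertex set. Edge coverage: each edge of G has both endpoints in at least one bag. Running intersection: for every vertex, the bags containing it form a connected subtree. All three properties hold, so this is a valid tree decomposition of width max|bag| − 1 = 2, and hence tw(G) ≤ 2.

Yes; width 2.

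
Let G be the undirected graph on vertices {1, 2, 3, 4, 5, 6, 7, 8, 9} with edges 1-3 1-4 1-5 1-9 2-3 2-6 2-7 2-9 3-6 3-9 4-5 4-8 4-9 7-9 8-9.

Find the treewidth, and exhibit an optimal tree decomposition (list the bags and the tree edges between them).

The largest bag has 3 vertices, giving width 2; this decomposition certifies tw(G) ≤ 2. Conversely, {4, 8, 9} is a clique of size 3, and the vertices of any clique must share a bag in every tree decomposition; so some bag has ≥ 3 vertices and tw(G) ≥ 2. Hence tw(G) = 2 exactly.

Treewidth 2.
Bags: B1 = {1, 4, 9}  B2 = {1, 3, 9}  B3 = {2, 3, 9}  B4 = {2, 7, 9}  B5 = {1, 4, 5}  B6 = {4, 8, 9}  B7 = {2, 3, 6}
Tree: B1–B2, B2–B3, B3–B4, B1–B5, B1–B6, B3–B7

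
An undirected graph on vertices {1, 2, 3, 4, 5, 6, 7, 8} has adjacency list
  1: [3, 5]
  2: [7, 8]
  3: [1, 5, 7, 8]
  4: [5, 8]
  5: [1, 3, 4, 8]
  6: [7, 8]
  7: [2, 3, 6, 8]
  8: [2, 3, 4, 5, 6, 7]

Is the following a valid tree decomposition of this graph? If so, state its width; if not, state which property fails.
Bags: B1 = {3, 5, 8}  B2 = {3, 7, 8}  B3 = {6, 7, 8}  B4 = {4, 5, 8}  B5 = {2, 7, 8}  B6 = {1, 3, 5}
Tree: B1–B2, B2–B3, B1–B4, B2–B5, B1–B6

Yes; width 2.

Every vertex of G appears in some bag (union = {1, 2, 3, 4, 5, 6, 7, 8}); every edge is covered by a bag; and for each vertex v the set of bags containing v is connected in the bag tree. The decomposition is therefore valid. The largest bag has 3 vertices, so the width is 2.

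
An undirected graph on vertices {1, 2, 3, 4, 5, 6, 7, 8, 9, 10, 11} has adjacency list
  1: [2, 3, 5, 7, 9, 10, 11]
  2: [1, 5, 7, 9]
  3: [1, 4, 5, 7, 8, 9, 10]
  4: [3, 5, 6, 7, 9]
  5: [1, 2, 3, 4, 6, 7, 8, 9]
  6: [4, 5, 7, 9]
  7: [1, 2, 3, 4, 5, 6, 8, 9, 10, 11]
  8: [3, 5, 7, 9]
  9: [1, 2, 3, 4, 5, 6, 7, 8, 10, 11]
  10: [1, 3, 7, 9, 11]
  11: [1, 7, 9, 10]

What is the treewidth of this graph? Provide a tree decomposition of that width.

Each bag holds 5 vertices, so the decomposition has width 4, which upper-bounds the treewidth. On the other hand G contains the 5-clique {1, 7, 9, 10, 11}. A clique must lie in a single bag of any decomposition, so no decomposition can have width below 4. Therefore the treewidth is 4.

Treewidth 4.
One such decomposition:
Bags: B1 = {1, 2, 5, 7, 9}  B2 = {1, 3, 5, 7, 9}  B3 = {3, 4, 5, 7, 9}  B4 = {3, 5, 7, 8, 9}  B5 = {4, 5, 6, 7, 9}  B6 = {1, 3, 7, 9, 10}  B7 = {1, 7, 9, 10, 11}
Tree: B1–B2, B2–B3, B3–B4, B3–B5, B2–B6, B6–B7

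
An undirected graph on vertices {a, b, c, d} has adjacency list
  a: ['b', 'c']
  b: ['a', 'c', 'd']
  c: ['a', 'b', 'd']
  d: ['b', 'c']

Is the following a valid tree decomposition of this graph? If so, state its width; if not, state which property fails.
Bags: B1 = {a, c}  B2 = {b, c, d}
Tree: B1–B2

A tree decomposition must satisfy three properties: every vertex lies in some bag; for every edge, both endpoints lie together in some bag; and for every vertex, the bags containing it form a connected subtree. Here edge (b,a) lies in no bag, so the decomposition is invalid.

No — edge (b,a) lies in no bag.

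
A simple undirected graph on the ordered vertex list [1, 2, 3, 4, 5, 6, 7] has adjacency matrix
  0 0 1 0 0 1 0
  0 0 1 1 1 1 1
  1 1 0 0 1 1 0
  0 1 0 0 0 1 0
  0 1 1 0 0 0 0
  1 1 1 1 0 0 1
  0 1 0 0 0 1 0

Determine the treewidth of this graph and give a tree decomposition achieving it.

Every bag has size at most 3, so the width is 3 − 1 = 2 and tw(G) ≤ 2. On the other hand G contains the 3-clique {1, 3, 6}. A clique must lie in a single bag of any decomposition, so no decomposition can have width below 2. Hence tw(G) = 2 exactly.

Treewidth 2.
Bags: B1 = {2, 3, 5}  B2 = {2, 3, 6}  B3 = {2, 6, 7}  B4 = {2, 4, 6}  B5 = {1, 3, 6}
Tree: B1–B2, B2–B3, B2–B4, B2–B5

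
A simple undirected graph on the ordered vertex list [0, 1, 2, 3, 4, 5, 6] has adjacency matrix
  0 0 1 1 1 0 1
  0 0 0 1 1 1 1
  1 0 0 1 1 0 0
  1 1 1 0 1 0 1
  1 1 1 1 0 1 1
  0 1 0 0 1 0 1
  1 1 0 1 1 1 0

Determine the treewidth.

A width-3 tree decomposition is:
Bags: B1 = {0, 3, 4, 6}  B2 = {1, 3, 4, 6}  B3 = {0, 2, 3, 4}  B4 = {1, 4, 5, 6}
Tree: B1–B2, B1–B3, B2–B4
The largest bag has 4 vertices, giving width 3; this decomposition certifies tw(G) ≤ 3. On the other hand G contains the 4-clique {0, 2, 3, 4}. A clique must lie in a single bag of any decomposition, so no decomposition can have width below 3. Therefore the treewidth is 3.

3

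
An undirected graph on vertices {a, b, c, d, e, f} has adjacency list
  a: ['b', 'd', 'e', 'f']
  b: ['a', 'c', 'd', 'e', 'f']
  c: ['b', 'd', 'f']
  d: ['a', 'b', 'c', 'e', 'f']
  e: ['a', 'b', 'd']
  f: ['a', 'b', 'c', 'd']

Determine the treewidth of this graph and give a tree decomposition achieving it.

Treewidth 3.
One such decomposition:
Bags: B1 = {a, b, d, f}  B2 = {b, c, d, f}  B3 = {a, b, d, e}
Tree: B1–B2, B1–B3

Each bag holds 4 vertices, so the decomposition has width 3, which upper-bounds the treewidth. Conversely, {b, c, d, f} is a clique of size 4, and the vertices of any clique must share a bag in every tree decomposition; so some bag has ≥ 4 vertices and tw(G) ≥ 3. The upper and lower bounds meet at 3, so that is the treewidth.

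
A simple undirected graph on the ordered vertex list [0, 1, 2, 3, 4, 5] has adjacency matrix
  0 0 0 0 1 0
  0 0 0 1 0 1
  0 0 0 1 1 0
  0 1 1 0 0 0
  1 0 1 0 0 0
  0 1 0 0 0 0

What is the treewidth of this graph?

A width-1 tree decomposition is:
Bags: B1 = {1, 5}  B2 = {1, 3}  B3 = {2, 3}  B4 = {2, 4}  B5 = {0, 4}
Tree: B1–B2, B2–B3, B3–B4, B4–B5
Every bag has size at most 2, so the width is 2 − 1 = 1 and tw(G) ≤ 1. Any graph with an edge has treewidth ≥ 1, and G has the edge 5–1. Combining the bounds, tw(G) = 1.

1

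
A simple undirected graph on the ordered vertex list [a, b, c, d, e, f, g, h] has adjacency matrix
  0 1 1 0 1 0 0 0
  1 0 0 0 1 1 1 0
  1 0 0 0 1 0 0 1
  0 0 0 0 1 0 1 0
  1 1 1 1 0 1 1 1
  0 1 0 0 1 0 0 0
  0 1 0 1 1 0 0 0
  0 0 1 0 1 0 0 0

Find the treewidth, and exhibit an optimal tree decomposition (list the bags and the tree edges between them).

Each bag holds 3 vertices, so the decomposition has width 2, which upper-bounds the treewidth. On the other hand G contains the 3-clique {d, e, g}. A clique must lie in a single bag of any decomposition, so no decomposition can have width below 2. Hence tw(G) = 2 exactly.

Treewidth 2.
One such decomposition:
Bags: B1 = {a, b, e}  B2 = {b, e, g}  B3 = {b, e, f}  B4 = {d, e, g}  B5 = {a, c, e}  B6 = {c, e, h}
Tree: B1–B2, B2–B3, B2–B4, B1–B5, B5–B6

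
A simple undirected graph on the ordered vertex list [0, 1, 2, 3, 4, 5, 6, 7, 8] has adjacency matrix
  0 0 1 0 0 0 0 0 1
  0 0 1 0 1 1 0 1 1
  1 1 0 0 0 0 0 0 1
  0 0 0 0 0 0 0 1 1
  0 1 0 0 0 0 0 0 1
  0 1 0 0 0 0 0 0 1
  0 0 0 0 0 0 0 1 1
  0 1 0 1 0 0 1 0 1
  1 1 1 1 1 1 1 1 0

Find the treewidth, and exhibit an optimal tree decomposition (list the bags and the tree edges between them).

Treewidth 2.
One optimal decomposition is:
Bags: B1 = {1, 4, 8}  B2 = {1, 2, 8}  B3 = {0, 2, 8}  B4 = {1, 7, 8}  B5 = {3, 7, 8}  B6 = {6, 7, 8}  B7 = {1, 5, 8}
Tree: B1–B2, B2–B3, B1–B4, B4–B5, B5–B6, B2–B7

Every bag has size at most 3, so the width is 3 − 1 = 2 and tw(G) ≤ 2. For the lower bound, the 3 vertices {0, 2, 8} are pairwise adjacent, and any tree decomposition puts a clique entirely inside one bag — forcing width ≥ 2. The upper and lower bounds meet at 2, so that is the treewidth.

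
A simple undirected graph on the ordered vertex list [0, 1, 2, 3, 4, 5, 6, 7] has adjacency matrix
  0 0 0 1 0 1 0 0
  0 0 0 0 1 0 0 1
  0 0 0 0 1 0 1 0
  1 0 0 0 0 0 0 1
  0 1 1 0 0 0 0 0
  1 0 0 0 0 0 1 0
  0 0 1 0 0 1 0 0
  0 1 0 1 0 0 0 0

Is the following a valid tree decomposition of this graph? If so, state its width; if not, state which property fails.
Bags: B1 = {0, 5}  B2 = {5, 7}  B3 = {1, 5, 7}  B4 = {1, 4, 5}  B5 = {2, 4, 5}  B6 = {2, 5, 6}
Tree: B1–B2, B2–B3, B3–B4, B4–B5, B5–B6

A tree decomposition must satisfy three properties: every vertex lies in some bag; for every edge, both endpoints lie together in some bag; and for every vertex, the bags containing it form a connected subtree. Here vertex 3 appears in no bag, so the decomposition is invalid.

No — vertex 3 appears in no bag.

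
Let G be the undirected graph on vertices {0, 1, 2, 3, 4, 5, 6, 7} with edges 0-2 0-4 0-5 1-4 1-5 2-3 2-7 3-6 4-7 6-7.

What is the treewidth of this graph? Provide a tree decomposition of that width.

Treewidth 2.
Bags: B1 = {3, 6, 7}  B2 = {2, 3, 7}  B3 = {2, 4, 7}  B4 = {0, 2, 4}  B5 = {0, 1, 4}  B6 = {0, 1, 5}
Tree: B1–B2, B2–B3, B3–B4, B4–B5, B5–B6

The largest bag has 3 vertices, giving width 2; this decomposition certifies tw(G) ≤ 2. Since 6–3–2–7–6 is a cycle in G, G is not acyclic. Forests are exactly the graphs of treewidth ≤ 1, so tw(G) ≥ 2. The upper and lower bounds meet at 2, so that is the treewidth.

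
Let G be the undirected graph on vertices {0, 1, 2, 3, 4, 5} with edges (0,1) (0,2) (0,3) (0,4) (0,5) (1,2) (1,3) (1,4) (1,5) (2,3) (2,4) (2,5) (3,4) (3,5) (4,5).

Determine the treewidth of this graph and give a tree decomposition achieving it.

A single bag containing all 6 vertices is trivially a valid decomposition of width 5. Conversely, {0, 1, 2, 3, 4, 5} is a clique of size 6, and the vertices of any clique must share a bag in every tree decomposition; so some bag has ≥ 6 vertices and tw(G) ≥ 5. Therefore the treewidth is 5.

Treewidth 5.
One such decomposition:
Bags: B1 = {0, 1, 2, 3, 4, 5}
Tree: (single bag)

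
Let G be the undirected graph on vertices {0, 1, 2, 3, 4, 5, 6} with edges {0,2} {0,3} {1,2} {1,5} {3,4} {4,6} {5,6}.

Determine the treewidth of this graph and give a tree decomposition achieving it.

Each bag holds 3 vertices, so the decomposition has width 2, which upper-bounds the treewidth. The edges 0–3–4–6–5–1–2–0 form a cycle, so G is not a tree and its treewidth is at least 2. Hence tw(G) = 2 exactly.

Treewidth 2.
One optimal decomposition is:
Bags: B1 = {0, 3, 4}  B2 = {0, 4, 6}  B3 = {0, 5, 6}  B4 = {0, 1, 5}  B5 = {0, 1, 2}
Tree: B1–B2, B2–B3, B3–B4, B4–B5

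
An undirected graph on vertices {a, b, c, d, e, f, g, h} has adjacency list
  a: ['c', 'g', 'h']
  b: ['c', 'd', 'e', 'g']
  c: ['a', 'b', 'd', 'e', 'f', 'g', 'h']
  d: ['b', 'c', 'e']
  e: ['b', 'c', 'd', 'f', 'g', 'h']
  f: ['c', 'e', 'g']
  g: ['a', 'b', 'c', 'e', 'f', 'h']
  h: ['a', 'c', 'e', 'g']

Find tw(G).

3

A width-3 tree decomposition is:
Bags: B1 = {a, c, g, h}  B2 = {c, e, g, h}  B3 = {b, c, e, g}  B4 = {b, c, d, e}  B5 = {c, e, f, g}
Tree: B1–B2, B2–B3, B3–B4, B3–B5
Each bag holds 4 vertices, so the decomposition has width 3, which upper-bounds the treewidth. Conversely, {b, c, d, e} is a clique of size 4, and the vertices of any clique must share a bag in every tree decomposition; so some bag has ≥ 4 vertices and tw(G) ≥ 3. Combining the bounds, tw(G) = 3.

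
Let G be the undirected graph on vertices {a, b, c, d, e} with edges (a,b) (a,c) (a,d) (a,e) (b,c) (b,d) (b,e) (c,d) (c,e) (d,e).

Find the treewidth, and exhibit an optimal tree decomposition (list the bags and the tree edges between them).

Treewidth 4.
One such decomposition:
Bags: B1 = {a, b, c, d, e}
Tree: (single bag)

With just one bag of size 5, the width is 5 − 1 = 4, so tw(G) ≤ 4. Conversely, {a, b, c, d, e} is a clique of size 5, and the vertices of any clique must share a bag in every tree decomposition; so some bag has ≥ 5 vertices and tw(G) ≥ 4. Hence tw(G) = 4 exactly.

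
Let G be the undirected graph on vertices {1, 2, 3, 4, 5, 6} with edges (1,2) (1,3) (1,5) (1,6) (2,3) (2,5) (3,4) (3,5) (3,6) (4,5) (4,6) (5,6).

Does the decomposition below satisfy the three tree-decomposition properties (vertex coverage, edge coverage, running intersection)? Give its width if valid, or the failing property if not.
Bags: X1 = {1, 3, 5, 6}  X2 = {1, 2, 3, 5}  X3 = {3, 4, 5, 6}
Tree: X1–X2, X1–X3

Vertex coverage: the bags together contain {1, 2, 3, 4, 5, 6}, the full vertex set. Edge coverage: each edge of G has both endpoints in at least one bag. Running intersection: for every vertex, the bags containing it form a connected subtree. All three properties hold, so this is a valid tree decomposition of width max|bag| − 1 = 3, and hence tw(G) ≤ 3.

Yes; width 3.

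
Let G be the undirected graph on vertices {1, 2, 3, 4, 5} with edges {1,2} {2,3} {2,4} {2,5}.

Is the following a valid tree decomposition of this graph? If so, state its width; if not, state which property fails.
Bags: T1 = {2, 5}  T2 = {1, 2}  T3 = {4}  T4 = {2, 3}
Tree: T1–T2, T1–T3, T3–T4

A tree decomposition must satisfy three properties: every vertex lies in some bag; for every edge, both endpoints lie together in some bag; and for every vertex, the bags containing it form a connected subtree. Here edge (2,4) lies in no bag, so the decomposition is invalid.

No — edge (2,4) lies in no bag.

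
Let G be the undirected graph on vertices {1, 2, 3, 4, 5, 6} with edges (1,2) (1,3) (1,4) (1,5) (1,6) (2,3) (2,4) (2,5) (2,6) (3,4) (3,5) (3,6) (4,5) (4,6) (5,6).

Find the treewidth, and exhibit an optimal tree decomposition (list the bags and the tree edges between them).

With just one bag of size 6, the width is 6 − 1 = 5, so tw(G) ≤ 5. On the other hand G contains the 6-clique {1, 2, 3, 4, 5, 6}. A clique must lie in a single bag of any decomposition, so no decomposition can have width below 5. Hence tw(G) = 5 exactly.

Treewidth 5.
One optimal decomposition is:
Bags: B1 = {1, 2, 3, 4, 5, 6}
Tree: (single bag)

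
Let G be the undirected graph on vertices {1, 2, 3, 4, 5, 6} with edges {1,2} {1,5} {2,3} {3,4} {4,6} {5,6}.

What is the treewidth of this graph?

A width-2 tree decomposition is:
Bags: B1 = {1, 2, 5}  B2 = {2, 3, 5}  B3 = {3, 4, 5}  B4 = {4, 5, 6}
Tree: B1–B2, B2–B3, B3–B4
The largest bag has 3 vertices, giving width 2; this decomposition certifies tw(G) ≤ 2. The edges 5–1–2–3–4–6–5 form a cycle, so G is not a tree and its treewidth is at least 2. Therefore the treewidth is 2.

2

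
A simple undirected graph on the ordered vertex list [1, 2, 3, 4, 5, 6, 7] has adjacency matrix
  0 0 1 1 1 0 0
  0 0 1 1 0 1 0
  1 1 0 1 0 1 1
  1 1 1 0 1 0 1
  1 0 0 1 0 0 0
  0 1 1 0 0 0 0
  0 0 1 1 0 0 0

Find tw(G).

2

A width-2 tree decomposition is:
Bags: B1 = {3, 4, 7}  B2 = {1, 3, 4}  B3 = {1, 4, 5}  B4 = {2, 3, 4}  B5 = {2, 3, 6}
Tree: B1–B2, B2–B3, B2–B4, B4–B5
The largest bag has 3 vertices, giving width 2; this decomposition certifies tw(G) ≤ 2. For the lower bound, the 3 vertices {1, 3, 4} are pairwise adjacent, and any tree decomposition puts a clique entirely inside one bag — forcing width ≥ 2. The upper and lower bounds meet at 2, so that is the treewidth.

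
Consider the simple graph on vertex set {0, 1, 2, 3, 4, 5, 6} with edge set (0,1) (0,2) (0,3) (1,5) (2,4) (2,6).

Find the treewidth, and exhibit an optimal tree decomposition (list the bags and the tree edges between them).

Treewidth 1.
One optimal decomposition is:
Bags: B1 = {0, 2}  B2 = {2, 6}  B3 = {2, 4}  B4 = {0, 1}  B5 = {1, 5}  B6 = {0, 3}
Tree: B1–B2, B2–B3, B1–B4, B4–B5, B1–B6

Every bag has size at most 2, so the width is 2 − 1 = 1 and tw(G) ≤ 1. G has an edge, so its treewidth is at least 1. Hence tw(G) = 1 exactly.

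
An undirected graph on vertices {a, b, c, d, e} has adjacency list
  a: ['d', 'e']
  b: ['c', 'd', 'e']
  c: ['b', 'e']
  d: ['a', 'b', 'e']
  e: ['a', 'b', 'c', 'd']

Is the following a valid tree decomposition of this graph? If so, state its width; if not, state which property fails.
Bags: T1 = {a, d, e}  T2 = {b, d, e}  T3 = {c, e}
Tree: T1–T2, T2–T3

No — edge (b,c) lies in no bag.

A tree decomposition must satisfy three properties: every vertex lies in some bag; for every edge, both endpoints lie together in some bag; and for every vertex, the bags containing it form a connected subtree. Here edge (b,c) lies in no bag, so the decomposition is invalid.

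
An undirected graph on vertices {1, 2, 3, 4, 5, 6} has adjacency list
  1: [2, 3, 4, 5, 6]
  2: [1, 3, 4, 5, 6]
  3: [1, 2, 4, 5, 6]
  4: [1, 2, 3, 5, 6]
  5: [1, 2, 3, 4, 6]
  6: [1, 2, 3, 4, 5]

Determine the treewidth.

A width-5 tree decomposition is:
Bags: B1 = {1, 2, 3, 4, 5, 6}
Tree: (single bag)
With just one bag of size 6, the width is 6 − 1 = 5, so tw(G) ≤ 5. On the other hand G contains the 6-clique {1, 2, 3, 4, 5, 6}. A clique must lie in a single bag of any decomposition, so no decomposition can have width below 5. Hence tw(G) = 5 exactly.

5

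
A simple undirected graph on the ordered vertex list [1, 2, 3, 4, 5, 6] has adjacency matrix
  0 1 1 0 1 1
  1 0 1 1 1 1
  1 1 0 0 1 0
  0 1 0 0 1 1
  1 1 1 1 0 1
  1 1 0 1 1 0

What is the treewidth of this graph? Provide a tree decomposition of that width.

The largest bag has 4 vertices, giving width 3; this decomposition certifies tw(G) ≤ 3. On the other hand G contains the 4-clique {1, 2, 3, 5}. A clique must lie in a single bag of any decomposition, so no decomposition can have width below 3. Therefore the treewidth is 3.

Treewidth 3.
Bags: B1 = {1, 2, 5, 6}  B2 = {2, 4, 5, 6}  B3 = {1, 2, 3, 5}
Tree: B1–B2, B1–B3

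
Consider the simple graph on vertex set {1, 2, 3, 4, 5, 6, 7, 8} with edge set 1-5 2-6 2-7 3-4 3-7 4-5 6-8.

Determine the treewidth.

1

A width-1 tree decomposition is:
Bags: B1 = {6, 8}  B2 = {2, 6}  B3 = {2, 7}  B4 = {3, 7}  B5 = {3, 4}  B6 = {4, 5}  B7 = {1, 5}
Tree: B1–B2, B2–B3, B3–B4, B4–B5, B5–B6, B6–B7
Every bag has size at most 2, so the width is 2 − 1 = 1 and tw(G) ≤ 1. Since G has at least one edge (e.g. 8–6), it is not an edgeless graph, so tw(G) ≥ 1. Hence tw(G) = 1 exactly.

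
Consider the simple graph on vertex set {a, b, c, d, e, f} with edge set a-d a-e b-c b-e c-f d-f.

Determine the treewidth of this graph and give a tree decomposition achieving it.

Each bag holds 3 vertices, so the decomposition has width 2, which upper-bounds the treewidth. For the lower bound, G contains the cycle d–a–e–b–c–f–d, so G is not a forest; only forests have treewidth ≤ 1, hence tw(G) ≥ 2. The upper and lower bounds meet at 2, so that is the treewidth.

Treewidth 2.
Bags: B1 = {a, d, e}  B2 = {b, d, e}  B3 = {b, c, d}  B4 = {c, d, f}
Tree: B1–B2, B2–B3, B3–B4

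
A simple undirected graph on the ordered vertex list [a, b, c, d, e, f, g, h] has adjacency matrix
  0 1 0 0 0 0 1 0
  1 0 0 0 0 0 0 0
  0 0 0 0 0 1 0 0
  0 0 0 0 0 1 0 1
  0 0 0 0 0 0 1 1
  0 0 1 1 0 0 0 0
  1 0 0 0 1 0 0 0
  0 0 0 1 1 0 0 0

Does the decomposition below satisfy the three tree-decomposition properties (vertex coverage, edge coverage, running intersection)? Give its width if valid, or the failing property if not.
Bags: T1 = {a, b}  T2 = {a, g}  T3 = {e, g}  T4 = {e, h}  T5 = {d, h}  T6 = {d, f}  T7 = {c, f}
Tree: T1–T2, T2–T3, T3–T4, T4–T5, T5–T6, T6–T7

Yes; width 1.

Every vertex of G appears in some bag (union = {a, b, c, d, e, f, g, h}); every edge is covered by a bag; and for each vertex v the set of bags containing v is connected in the bag tree. The decomposition is therefore valid. The largest bag has 2 vertices, so the width is 1.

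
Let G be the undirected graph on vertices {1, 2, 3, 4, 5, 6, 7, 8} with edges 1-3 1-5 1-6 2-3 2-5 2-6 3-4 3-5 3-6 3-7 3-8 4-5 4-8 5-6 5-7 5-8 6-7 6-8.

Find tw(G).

3

A width-3 tree decomposition is:
Bags: B1 = {1, 3, 5, 6}  B2 = {2, 3, 5, 6}  B3 = {3, 5, 6, 8}  B4 = {3, 5, 6, 7}  B5 = {3, 4, 5, 8}
Tree: B1–B2, B2–B3, B1–B4, B3–B5
The largest bag has 4 vertices, giving width 3; this decomposition certifies tw(G) ≤ 3. For the lower bound, the 4 vertices {3, 4, 5, 8} are pairwise adjacent, and any tree decomposition puts a clique entirely inside one bag — forcing width ≥ 3. The upper and lower bounds meet at 3, so that is the treewidth.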